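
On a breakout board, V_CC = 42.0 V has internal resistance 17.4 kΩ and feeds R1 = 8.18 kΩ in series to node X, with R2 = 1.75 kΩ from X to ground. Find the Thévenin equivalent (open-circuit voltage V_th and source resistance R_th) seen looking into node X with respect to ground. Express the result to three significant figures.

R1' = 17.4 + 8.18 = 25.58 kΩ (source resistance + R1).
V_th is the unloaded tap voltage: V_CC · R2/(R1'+R2) = 42.0 × 0.06403 = 2.689 V.
Looking into X with the source shorted: R_th = R1'·R2/(R1'+R2) = 25.58 × 1.75/27.33 = 1.638 kΩ.

V_th ≈ 2.69 V, R_th ≈ 1.64 kΩ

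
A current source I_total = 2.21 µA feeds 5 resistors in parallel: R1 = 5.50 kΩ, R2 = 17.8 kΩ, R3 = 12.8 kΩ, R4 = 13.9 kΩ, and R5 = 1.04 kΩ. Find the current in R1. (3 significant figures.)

ΣG = 1/5.50 + 1/17.8 + 1/12.8 + 1/13.9 + 1/1.04 = 1.350.
Current divider: I(R1) = I_total · G_k/ΣG = 2.21 × (0.1818/1.350) = 2.21 × 0.1347 = 0.2977 µA.

I ≈ 0.298 µA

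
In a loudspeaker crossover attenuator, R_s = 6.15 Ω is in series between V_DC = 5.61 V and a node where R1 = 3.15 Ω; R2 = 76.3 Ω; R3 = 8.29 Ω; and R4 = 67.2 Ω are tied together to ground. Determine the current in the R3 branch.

Combine the parallel branches: R_p = (1/3.15 + 1/76.3 + 1/8.29 + 1/67.2)⁻¹ = 2.146 Ω.
Node voltage V_A = V_DC · R_p/(R_s + R_p) = 5.61 × 0.2586 = 1.451 V.
I(R3) = V_A / R3 = 1.451/8.29 = 0.1750 A.

I ≈ 0.175 A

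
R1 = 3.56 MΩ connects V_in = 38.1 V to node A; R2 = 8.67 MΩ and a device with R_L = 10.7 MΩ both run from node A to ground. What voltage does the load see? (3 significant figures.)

V_out ≈ 21.9 V

The load sits in parallel with R2, giving an effective lower resistance R2' = R2·R_L/(R2+R_L) = 4.789 MΩ.
Now apply the divider: V_out = 38.1 × 0.5736 = 21.85 V.
(Unloaded it would be 27.0 V; the load pulls it down.)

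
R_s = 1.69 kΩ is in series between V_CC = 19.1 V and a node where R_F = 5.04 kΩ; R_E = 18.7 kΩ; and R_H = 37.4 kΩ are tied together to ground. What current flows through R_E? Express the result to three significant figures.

I ≈ 0.694 mA

Combine the parallel branches: R_p = (1/5.04 + 1/18.7 + 1/37.4)⁻¹ = 3.589 kΩ.
Node voltage V_A = V_CC · R_p/(R_s + R_p) = 19.1 × 0.6799 = 12.99 V.
I(R_E) = V_A / R_E = 12.99/18.7 = 0.6944 mA.
(Equivalently: I_total = 3.618 mA, then current-divider fraction G_k/ΣG = 0.1919.)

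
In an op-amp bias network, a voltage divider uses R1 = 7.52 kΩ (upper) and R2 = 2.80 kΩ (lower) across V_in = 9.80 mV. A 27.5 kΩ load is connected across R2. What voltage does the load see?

V_out ≈ 2.48 mV

R2 ‖ R_L = (2.80 × 27.5)/(2.80 + 27.5) = 2.541 kΩ.
Voltage divider with the loaded lower leg: V_out = 9.80 × 2.541/(7.52 + 2.541) = 9.80 × 0.2526 = 2.475 mV.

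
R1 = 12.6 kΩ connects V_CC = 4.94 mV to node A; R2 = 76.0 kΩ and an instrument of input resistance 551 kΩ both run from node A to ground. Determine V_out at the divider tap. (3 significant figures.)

V_out ≈ 4.16 mV

First combine the lower leg with the load: R2 ‖ R_L = 66.79 kΩ.
Voltage divider with the loaded lower leg: V_out = 4.94 × 66.79/(12.6 + 66.79) = 4.94 × 0.8413 = 4.156 mV.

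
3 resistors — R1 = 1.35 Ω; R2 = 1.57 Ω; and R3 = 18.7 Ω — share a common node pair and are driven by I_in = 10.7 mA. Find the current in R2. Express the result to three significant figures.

I ≈ 4.76 mA

ΣG = 1/1.35 + 1/1.57 + 1/18.7 = 1.431.
By the current-divider rule, I = I_in · G_k/ΣG = 10.7 × 0.4451 = 4.762 mA.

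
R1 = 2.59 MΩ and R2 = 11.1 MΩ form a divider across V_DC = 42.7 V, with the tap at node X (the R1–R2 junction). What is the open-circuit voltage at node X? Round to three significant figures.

Open-circuit (no load on X): V_th = V_DC · R2/(R1 + R2) = 42.7 × 11.1/(2.590 + 11.1) = 34.62 V.

V_th ≈ 34.6 V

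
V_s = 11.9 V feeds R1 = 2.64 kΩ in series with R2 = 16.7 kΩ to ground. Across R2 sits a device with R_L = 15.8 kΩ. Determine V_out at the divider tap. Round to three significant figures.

V_out ≈ 8.98 V

The load sits in parallel with R2, giving an effective lower resistance R2' = R2·R_L/(R2+R_L) = 8.119 kΩ.
Voltage divider with the loaded lower leg: V_out = 11.9 × 8.119/(2.64 + 8.119) = 11.9 × 0.7546 = 8.980 V.
(Unloaded it would be 10.3 V; the load pulls it down.)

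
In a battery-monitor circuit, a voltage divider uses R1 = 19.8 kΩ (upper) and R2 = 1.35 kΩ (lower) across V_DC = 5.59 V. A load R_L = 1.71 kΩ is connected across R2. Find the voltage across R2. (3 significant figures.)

V_out ≈ 0.205 V

First combine the lower leg with the load: R2 ‖ R_L = 0.7544 kΩ.
Now apply the divider: V_out = 5.59 × 0.03670 = 0.2052 V.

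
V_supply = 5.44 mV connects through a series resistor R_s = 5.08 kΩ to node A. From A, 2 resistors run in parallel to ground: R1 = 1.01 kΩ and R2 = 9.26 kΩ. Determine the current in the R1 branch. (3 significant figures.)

I ≈ 0.819 µA

Equivalent of the parallel group: R_p = 0.9107 kΩ.
Node voltage V_A = V_supply · R_p/(R_s + R_p) = 5.44 × 0.1520 = 0.8270 mV.
Branch current I = V_A/R1 = 0.8270/1.01 = 0.8188 µA.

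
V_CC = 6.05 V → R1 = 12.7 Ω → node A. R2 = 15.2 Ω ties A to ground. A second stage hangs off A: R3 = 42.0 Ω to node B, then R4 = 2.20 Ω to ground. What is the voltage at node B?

V_B ≈ 0.142 V

The second stage (R3 + R4 = 44.20 Ω) loads node A in parallel with R2.
Effective lower resistance at A: R2 ‖ 44.20 = 11.31 Ω.
First divider: V_A = V_CC · 11.31/(12.7 + 11.31) = 2.850 V.
Then the unloaded second divider: V_B = V_A × R4/(R3+R4) = 2.850 × 0.04977 = 0.1419 V.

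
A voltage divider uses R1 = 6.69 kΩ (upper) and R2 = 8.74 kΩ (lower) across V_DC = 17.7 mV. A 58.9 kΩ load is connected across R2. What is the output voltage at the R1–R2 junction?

V_out ≈ 9.42 mV

The load sits in parallel with R2, giving an effective lower resistance R2' = R2·R_L/(R2+R_L) = 7.611 kΩ.
Then V_out = V_DC · R2'/(R1 + R2') = 17.7 × 7.611/14.30 = 9.420 mV.
(Unloaded it would be 10.0 mV; the load pulls it down.)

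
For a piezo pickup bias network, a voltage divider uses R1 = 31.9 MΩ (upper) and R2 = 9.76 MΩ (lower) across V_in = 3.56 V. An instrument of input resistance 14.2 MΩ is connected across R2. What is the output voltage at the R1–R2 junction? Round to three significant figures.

V_out ≈ 0.546 V

R2 ‖ R_L = (9.76 × 14.2)/(9.76 + 14.2) = 5.784 MΩ.
Voltage divider with the loaded lower leg: V_out = 3.56 × 5.784/(31.9 + 5.784) = 3.56 × 0.1535 = 0.5464 V.
(Unloaded it would be 0.834 V; the load pulls it down.)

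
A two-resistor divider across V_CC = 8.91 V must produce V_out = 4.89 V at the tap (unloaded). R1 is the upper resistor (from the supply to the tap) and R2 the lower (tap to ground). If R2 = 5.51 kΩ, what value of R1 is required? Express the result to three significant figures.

The divider ratio is R2/(R1+R2) = 4.89/8.91 = 0.5488.
So R1 = R2 · (V_CC/V_out − 1) = 5.51 × (8.91/4.89 − 1) = 5.51 × 0.8221 = 4.530 kΩ.

R1 ≈ 4.53 kΩ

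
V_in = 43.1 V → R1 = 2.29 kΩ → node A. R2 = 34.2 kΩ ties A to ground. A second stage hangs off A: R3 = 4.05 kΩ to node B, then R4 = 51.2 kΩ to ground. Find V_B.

Node A sees R2 in parallel with the series input of stage 2, R3 + R4 = 55.25 kΩ.
R2 ‖ (R3+R4) = 21.12 kΩ.
V_A = 43.1 × 21.12/(2.29 + 21.12) = 38.88 V.
Then the unloaded second divider: V_B = V_A × R4/(R3+R4) = 38.88 × 0.9267 = 36.03 V.

V_B ≈ 36.0 V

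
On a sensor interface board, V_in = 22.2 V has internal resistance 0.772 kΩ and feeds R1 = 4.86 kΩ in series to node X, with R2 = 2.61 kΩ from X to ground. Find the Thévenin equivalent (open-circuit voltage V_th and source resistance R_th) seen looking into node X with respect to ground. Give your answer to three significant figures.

V_th ≈ 7.03 V, R_th ≈ 1.78 kΩ

R1' = 0.772 + 4.86 = 5.632 kΩ (source resistance + R1).
Open-circuit (no load on X): V_th = V_in · R2/(R1' + R2) = 22.2 × 2.61/(5.632 + 2.61) = 7.030 V.
Looking into X with the source shorted: R_th = R1'·R2/(R1'+R2) = 5.632 × 2.61/8.242 = 1.783 kΩ.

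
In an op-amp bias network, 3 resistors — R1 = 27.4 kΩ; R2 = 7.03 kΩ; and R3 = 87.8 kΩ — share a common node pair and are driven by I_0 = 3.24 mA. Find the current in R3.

Total conductance ΣG = 1/27.4 + 1/7.03 + 1/87.8 = 0.1901 (units of 1/kΩ).
By the current-divider rule, I = I_0 · G_k/ΣG = 3.24 × 0.05990 = 0.1941 mA.

I ≈ 0.194 mA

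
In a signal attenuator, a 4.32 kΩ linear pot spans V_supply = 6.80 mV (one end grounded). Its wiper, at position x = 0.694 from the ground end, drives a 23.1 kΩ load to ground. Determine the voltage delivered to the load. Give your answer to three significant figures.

The pot divides into 1.322 kΩ above the wiper and 2.998 kΩ below.
(x·R_p) ‖ R_L = 2.654 kΩ.
Then V_out = V_supply · 2.654/(1.322 + 2.654) = 4.539 mV.
(Unloaded: V_out = x·V_supply = 4.72 mV.)

V_out ≈ 4.54 mV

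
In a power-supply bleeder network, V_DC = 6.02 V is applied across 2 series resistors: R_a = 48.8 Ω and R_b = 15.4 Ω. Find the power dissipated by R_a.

P ≈ 0.429 W

ΣR = 64.20 Ω → I = 6.02/64.20 = 0.09377 A.
P(R_a) = I²·R_a = (0.09377)² × 48.8 = 0.4291 W.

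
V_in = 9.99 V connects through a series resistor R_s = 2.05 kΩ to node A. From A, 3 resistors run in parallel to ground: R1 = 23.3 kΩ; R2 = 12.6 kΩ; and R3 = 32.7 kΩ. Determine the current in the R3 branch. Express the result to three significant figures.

Combine the parallel branches: R_p = (1/23.3 + 1/12.6 + 1/32.7)⁻¹ = 6.542 kΩ.
V_A by voltage divider: V_A = 9.99 × 6.542/(2.05 + 6.542) = 7.606 V.
Branch current I = V_A/R3 = 7.606/32.7 = 0.2326 mA.
(Check via current divider: I_total = 1.163 mA; share G_k/ΣG = 0.2001 → same result.)

I ≈ 0.233 mA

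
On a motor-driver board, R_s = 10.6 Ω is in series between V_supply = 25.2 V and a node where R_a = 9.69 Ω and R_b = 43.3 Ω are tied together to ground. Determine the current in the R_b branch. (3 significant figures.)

I ≈ 0.249 A

Equivalent of the parallel group: R_p = 7.918 Ω.
Node voltage V_A = V_supply · R_p/(R_s + R_p) = 25.2 × 0.4276 = 10.78 V.
I(R_b) = V_A / R_b = 10.78/43.3 = 0.2488 A.
(Check via current divider: I_total = 1.361 A; share G_k/ΣG = 0.1829 → same result.)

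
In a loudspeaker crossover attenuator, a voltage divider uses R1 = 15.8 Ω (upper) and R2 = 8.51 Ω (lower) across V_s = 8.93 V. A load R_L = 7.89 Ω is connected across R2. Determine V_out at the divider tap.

V_out ≈ 1.84 V

The load sits in parallel with R2, giving an effective lower resistance R2' = R2·R_L/(R2+R_L) = 4.094 Ω.
Then V_out = V_s · R2'/(R1 + R2') = 8.93 × 4.094/19.89 = 1.838 V.
(Unloaded it would be 3.13 V; the load pulls it down.)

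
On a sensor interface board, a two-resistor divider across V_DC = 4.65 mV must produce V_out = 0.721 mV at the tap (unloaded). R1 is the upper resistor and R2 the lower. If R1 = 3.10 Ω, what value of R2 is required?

V_out/V_DC = R2/(R1+R2) = 0.1551.
So R2 = R1 · V_out/(V_DC − V_out) = 3.10 × 0.721/(4.65 − 0.721) = 3.10 × 0.1835 = 0.5689 Ω.

R2 ≈ 0.569 Ω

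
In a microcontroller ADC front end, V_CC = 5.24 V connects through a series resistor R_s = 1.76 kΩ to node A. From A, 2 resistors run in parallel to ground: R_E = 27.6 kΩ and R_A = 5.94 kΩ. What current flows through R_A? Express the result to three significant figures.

I ≈ 0.649 mA

Equivalent of the parallel group: R_p = 4.888 kΩ.
V_A = 5.24 × 4.888/6.648 = 3.853 V.
I(R_A) = V_A / R_A = 3.853/5.94 = 0.6486 mA.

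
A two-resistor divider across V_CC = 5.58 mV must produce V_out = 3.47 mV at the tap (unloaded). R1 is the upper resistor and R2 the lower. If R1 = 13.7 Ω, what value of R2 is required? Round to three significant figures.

V_out/V_CC = R2/(R1+R2) = 0.6219.
Rearranging, R2 = R1·k/(1−k) = 13.7 × 1.645 = 22.53 Ω.

R2 ≈ 22.5 Ω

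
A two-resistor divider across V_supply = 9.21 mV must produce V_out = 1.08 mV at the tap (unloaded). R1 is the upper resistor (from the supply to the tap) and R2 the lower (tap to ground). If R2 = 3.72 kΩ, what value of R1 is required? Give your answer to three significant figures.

The divider ratio is R2/(R1+R2) = 1.08/9.21 = 0.1173.
So R1 = R2 · (V_supply/V_out − 1) = 3.72 × (9.21/1.08 − 1) = 3.72 × 7.528 = 28.00 kΩ.

R1 ≈ 28.0 kΩ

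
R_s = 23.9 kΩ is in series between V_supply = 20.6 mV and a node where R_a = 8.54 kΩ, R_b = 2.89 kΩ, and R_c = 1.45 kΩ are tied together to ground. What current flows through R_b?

I ≈ 0.250 µA

Combine the parallel branches: R_p = (1/8.54 + 1/2.89 + 1/1.45)⁻¹ = 0.8675 kΩ.
V_A = 20.6 × 0.8675/24.77 = 0.7215 mV.
I(R_b) = V_A / R_b = 0.7215/2.89 = 0.2497 µA.
(Equivalently: I_total = 0.8317 µA, then current-divider fraction G_k/ΣG = 0.3002.)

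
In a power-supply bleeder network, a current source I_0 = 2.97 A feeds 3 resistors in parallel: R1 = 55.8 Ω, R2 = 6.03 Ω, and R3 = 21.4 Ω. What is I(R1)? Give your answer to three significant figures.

ΣG = 1/55.8 + 1/6.03 + 1/21.4 = 0.2305.
Current divider: I(R1) = I_0 · G_k/ΣG = 2.97 × (0.01792/0.2305) = 2.97 × 0.07775 = 0.2309 A.

I ≈ 0.231 A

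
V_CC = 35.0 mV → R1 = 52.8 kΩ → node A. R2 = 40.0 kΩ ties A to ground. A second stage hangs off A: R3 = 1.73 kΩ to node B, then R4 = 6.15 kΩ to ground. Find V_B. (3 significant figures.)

The second stage (R3 + R4 = 7.880 kΩ) loads node A in parallel with R2.
R2 ‖ (R3+R4) = 6.583 kΩ.
So V_A = 35.0 × 0.1109 = 3.880 mV.
Stage 2 is unloaded, so V_B = V_A · R4/(R3+R4) = 3.880 × 6.15/7.880 = 3.028 mV.

V_B ≈ 3.03 mV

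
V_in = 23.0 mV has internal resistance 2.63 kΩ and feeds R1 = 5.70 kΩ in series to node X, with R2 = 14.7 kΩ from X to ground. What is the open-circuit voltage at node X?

V_th ≈ 14.7 mV

R1' = 2.63 + 5.70 = 8.330 kΩ (source resistance + R1).
V_th is the unloaded tap voltage: V_in · R2/(R1'+R2) = 23.0 × 0.6383 = 14.68 mV.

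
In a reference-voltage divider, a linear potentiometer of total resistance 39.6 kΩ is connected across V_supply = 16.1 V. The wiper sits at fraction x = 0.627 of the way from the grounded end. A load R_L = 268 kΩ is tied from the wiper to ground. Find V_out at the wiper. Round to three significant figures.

V_out ≈ 9.76 V

The pot divides into 14.77 kΩ above the wiper and 24.83 kΩ below.
R_L loads the lower segment: effective lower R = 22.72 kΩ.
V_out = 16.1 × 22.72/(14.77 + 22.72) = 9.758 V.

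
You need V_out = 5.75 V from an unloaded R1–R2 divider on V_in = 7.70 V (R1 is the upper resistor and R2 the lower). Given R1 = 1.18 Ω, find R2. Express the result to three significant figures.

V_out/V_in = R2/(R1+R2) = 0.7468.
So R2 = R1 · V_out/(V_in − V_out) = 1.18 × 5.75/(7.70 − 5.75) = 1.18 × 2.949 = 3.479 Ω.

R2 ≈ 3.48 Ω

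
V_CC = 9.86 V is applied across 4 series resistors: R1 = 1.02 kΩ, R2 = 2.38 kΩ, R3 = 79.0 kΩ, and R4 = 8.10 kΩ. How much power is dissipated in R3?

The common current is I = 9.86/90.50 = 0.1090 mA.
V(R3) = I·R = 8.607 V; P = V·I = 8.607 × 0.1090 = 0.9377 mW.

P ≈ 0.938 mW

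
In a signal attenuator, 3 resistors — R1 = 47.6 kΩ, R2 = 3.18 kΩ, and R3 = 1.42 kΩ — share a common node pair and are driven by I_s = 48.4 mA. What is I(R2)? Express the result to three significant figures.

I ≈ 14.6 mA

Total conductance ΣG = 1/47.6 + 1/3.18 + 1/1.42 = 1.040 (units of 1/kΩ).
By the current-divider rule, I = I_s · G_k/ΣG = 48.4 × 0.3025 = 14.64 mA.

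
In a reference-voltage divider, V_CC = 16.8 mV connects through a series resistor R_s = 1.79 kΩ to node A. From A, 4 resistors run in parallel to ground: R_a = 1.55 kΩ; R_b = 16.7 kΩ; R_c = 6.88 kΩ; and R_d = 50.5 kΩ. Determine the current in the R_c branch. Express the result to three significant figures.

I ≈ 0.955 µA

Parallel bank: R_p = 1/(1/1.55 + 1/16.7 + 1/6.88 + 1/50.5) = 1.149 kΩ.
V_A by voltage divider: V_A = 16.8 × 1.149/(1.79 + 1.149) = 6.569 mV.
I(R_c) = V_A / R_c = 6.569/6.88 = 0.9547 µA.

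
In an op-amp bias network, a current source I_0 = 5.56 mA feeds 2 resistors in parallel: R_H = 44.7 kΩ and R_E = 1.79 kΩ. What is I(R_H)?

With just two branches, the current splits inversely with resistance.
I(R_H) = 5.56 × 1.79/(44.7 + 1.79) = 5.56 × 0.03850 = 0.2141 mA.

I ≈ 0.214 mA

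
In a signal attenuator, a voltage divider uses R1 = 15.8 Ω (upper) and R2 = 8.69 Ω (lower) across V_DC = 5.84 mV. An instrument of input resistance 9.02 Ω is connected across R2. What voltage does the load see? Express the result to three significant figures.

V_out ≈ 1.28 mV

First combine the lower leg with the load: R2 ‖ R_L = 4.426 Ω.
Then V_out = V_DC · R2'/(R1 + R2') = 5.84 × 4.426/20.23 = 1.278 mV.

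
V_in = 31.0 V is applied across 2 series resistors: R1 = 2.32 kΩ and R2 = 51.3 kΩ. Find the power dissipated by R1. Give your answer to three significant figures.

ΣR = 53.62 kΩ → I = 31.0/53.62 = 0.5781 mA.
P(R1) = I²·R1 = (0.5781)² × 2.32 = 0.7755 mW.

P ≈ 0.775 mW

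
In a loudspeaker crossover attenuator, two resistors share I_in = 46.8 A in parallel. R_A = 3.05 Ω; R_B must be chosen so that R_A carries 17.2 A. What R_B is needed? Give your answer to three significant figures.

R_B ≈ 1.77 Ω

The fraction through R_A equals R_B/(R_A+R_B).
With f = 0.3675, R_B = R_A · f/(1−f) = 3.05 × 0.5811 = 1.772 Ω.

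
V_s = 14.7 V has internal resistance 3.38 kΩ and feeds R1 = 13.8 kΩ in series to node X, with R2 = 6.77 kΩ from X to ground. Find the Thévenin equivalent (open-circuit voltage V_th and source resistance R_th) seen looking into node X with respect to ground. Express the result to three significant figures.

R1' = 3.38 + 13.8 = 17.18 kΩ (source resistance + R1).
V_th is the unloaded tap voltage: V_s · R2/(R1'+R2) = 14.7 × 0.2827 = 4.155 V.
With V_s suppressed (replaced by a short), R_th = R1' ‖ R2 = (17.18 × 6.77)/(17.18 + 6.77) = 4.856 kΩ.

V_th ≈ 4.16 V, R_th ≈ 4.86 kΩ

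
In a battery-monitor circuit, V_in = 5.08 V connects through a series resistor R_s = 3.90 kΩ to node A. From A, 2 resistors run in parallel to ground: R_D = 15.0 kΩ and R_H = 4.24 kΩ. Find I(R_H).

Combine the parallel branches: R_p = (1/15.0 + 1/4.24)⁻¹ = 3.306 kΩ.
V_A by voltage divider: V_A = 5.08 × 3.306/(3.90 + 3.306) = 2.330 V.
Branch current I = V_A/R_H = 2.330/4.24 = 0.5496 mA.
(Equivalently: I_total = 0.7050 mA, then current-divider fraction G_k/ΣG = 0.7796.)

I ≈ 0.550 mA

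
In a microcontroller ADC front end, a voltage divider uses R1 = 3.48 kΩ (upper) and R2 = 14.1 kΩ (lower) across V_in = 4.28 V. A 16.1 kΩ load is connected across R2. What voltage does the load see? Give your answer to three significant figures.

First combine the lower leg with the load: R2 ‖ R_L = 7.517 kΩ.
Then V_out = V_in · R2'/(R1 + R2') = 4.28 × 7.517/11.00 = 2.926 V.

V_out ≈ 2.93 V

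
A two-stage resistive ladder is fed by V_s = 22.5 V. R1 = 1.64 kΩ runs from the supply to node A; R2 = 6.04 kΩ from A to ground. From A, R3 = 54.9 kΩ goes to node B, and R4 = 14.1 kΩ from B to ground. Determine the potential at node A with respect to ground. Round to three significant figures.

V_A ≈ 17.4 V

The second stage (R3 + R4 = 69.00 kΩ) loads node A in parallel with R2.
Effective lower resistance at A: R2 ‖ 69.00 = 5.554 kΩ.
First divider: V_A = V_s · 5.554/(1.64 + 5.554) = 17.37 V.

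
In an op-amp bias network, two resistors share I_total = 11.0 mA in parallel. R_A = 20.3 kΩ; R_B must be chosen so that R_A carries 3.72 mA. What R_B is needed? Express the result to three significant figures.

R_B ≈ 10.4 kΩ

Two-branch current divider: I_A = I_total · R_B/(R_A + R_B).
3.72/11.0 = R_B/(R_A + R_B) → R_B = R_A · (0.3382)/(1 − 0.3382) = 20.3 × 0.5110 = 10.37 kΩ.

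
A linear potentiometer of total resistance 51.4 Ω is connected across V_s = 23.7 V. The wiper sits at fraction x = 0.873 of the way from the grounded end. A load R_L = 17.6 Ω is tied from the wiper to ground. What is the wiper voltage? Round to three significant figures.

Lower segment x·R_p = 44.87 Ω; upper segment (1−x)·R_p = 6.528 Ω.
(x·R_p) ‖ R_L = 12.64 Ω.
Loaded-divider output: V_out = 23.7 × 0.6595 = 15.63 V.
(Unloaded: V_out = x·V_s = 20.7 V.)

V_out ≈ 15.6 V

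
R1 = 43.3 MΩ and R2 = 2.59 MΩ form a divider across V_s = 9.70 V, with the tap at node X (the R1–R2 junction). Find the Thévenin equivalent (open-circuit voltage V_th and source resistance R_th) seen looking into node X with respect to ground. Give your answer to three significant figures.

Open-circuit (no load on X): V_th = V_s · R2/(R1 + R2) = 9.70 × 2.59/(43.30 + 2.59) = 0.5475 V.
With V_s suppressed (replaced by a short), R_th = R1 ‖ R2 = (43.30 × 2.59)/(43.30 + 2.59) = 2.444 MΩ.

V_th ≈ 0.547 V, R_th ≈ 2.44 MΩ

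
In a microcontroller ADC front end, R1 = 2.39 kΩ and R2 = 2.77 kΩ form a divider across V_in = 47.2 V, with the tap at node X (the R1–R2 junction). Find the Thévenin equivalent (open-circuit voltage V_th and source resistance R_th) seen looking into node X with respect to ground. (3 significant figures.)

With X open, the divider is unloaded: V_th = 47.2 × 2.77/5.160 = 25.34 V.
With V_in suppressed (replaced by a short), R_th = R1 ‖ R2 = (2.390 × 2.77)/(2.390 + 2.77) = 1.283 kΩ.

V_th ≈ 25.3 V, R_th ≈ 1.28 kΩ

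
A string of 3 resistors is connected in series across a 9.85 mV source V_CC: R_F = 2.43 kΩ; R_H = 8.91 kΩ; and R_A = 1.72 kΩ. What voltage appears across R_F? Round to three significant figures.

V ≈ 1.83 mV

Total series resistance ΣR = 2.43 + 8.91 + 1.72 = 13.06 kΩ.
V = V_CC · R/ΣR = 9.85 × 0.1861 = 1.833 mV.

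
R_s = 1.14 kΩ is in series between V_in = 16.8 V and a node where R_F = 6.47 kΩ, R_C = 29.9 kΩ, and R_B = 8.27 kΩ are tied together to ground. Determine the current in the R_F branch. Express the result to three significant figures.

I ≈ 1.92 mA

Parallel bank: R_p = 1/(1/6.47 + 1/29.9 + 1/8.27) = 3.237 kΩ.
V_A = 16.8 × 3.237/4.377 = 12.42 V.
I(R_F) = V_A / R_F = 12.42/6.47 = 1.920 mA.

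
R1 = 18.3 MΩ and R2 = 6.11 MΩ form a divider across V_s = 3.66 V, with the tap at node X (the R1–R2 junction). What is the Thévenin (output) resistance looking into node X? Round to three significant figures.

Zeroing V_s shorts the top of R1 to ground, so R_th = R1 ‖ R2 = 4.581 MΩ.

R_th ≈ 4.58 MΩ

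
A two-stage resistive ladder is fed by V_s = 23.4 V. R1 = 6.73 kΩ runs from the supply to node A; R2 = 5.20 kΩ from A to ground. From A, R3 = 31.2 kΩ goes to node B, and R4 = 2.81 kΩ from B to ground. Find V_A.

V_A ≈ 9.39 V

Node A sees R2 in parallel with the series input of stage 2, R3 + R4 = 34.01 kΩ.
Effective lower resistance at A: R2 ‖ 34.01 = 4.510 kΩ.
First divider: V_A = V_s · 4.510/(6.73 + 4.510) = 9.390 V.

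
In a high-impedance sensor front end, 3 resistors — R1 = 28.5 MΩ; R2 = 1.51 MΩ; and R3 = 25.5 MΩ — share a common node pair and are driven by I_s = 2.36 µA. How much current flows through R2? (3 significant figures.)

ΣG = 1/28.5 + 1/1.51 + 1/25.5 = 0.7366.
By the current-divider rule, I = I_s · G_k/ΣG = 2.36 × 0.8991 = 2.122 µA.

I ≈ 2.12 µA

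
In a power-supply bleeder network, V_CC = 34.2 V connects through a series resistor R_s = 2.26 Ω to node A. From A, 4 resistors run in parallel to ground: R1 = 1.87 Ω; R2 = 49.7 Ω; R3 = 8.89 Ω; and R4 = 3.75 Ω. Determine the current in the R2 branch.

Combine the parallel branches: R_p = (1/1.87 + 1/49.7 + 1/8.89 + 1/3.75)⁻¹ = 1.071 Ω.
V_A by voltage divider: V_A = 34.2 × 1.071/(2.26 + 1.071) = 10.99 V.
Branch current I = V_A/R2 = 10.99/49.7 = 0.2212 A.

I ≈ 0.221 A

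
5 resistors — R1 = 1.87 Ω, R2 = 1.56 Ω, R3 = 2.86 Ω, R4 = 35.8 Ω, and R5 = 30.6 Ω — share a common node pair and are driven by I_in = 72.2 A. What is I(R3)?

I ≈ 15.9 A

ΣG = 1/1.87 + 1/1.56 + 1/2.86 + 1/35.8 + 1/30.6 = 1.586.
Current divider: I(R3) = I_in · G_k/ΣG = 72.2 × (0.3497/1.586) = 72.2 × 0.2205 = 15.92 A.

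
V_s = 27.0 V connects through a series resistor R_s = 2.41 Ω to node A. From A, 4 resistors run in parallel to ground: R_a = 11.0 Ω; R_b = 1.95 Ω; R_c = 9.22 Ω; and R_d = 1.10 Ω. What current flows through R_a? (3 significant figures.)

I ≈ 0.500 A

Combine the parallel branches: R_p = (1/11.0 + 1/1.95 + 1/9.22 + 1/1.10)⁻¹ = 0.6168 Ω.
Node voltage V_A = V_s · R_p/(R_s + R_p) = 27.0 × 0.2038 = 5.502 V.
Branch current I = V_A/R_a = 5.502/11.0 = 0.5002 A.
(Check via current divider: I_total = 8.920 A; share G_k/ΣG = 0.05607 → same result.)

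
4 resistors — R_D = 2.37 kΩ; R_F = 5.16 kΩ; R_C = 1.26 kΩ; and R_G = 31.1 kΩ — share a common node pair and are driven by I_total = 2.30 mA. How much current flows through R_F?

ΣG = 1/2.37 + 1/5.16 + 1/1.26 + 1/31.1 = 1.442.
Current divider: I(R_F) = I_total · G_k/ΣG = 2.30 × (0.1938/1.442) = 2.30 × 0.1344 = 0.3092 mA.

I ≈ 0.309 mA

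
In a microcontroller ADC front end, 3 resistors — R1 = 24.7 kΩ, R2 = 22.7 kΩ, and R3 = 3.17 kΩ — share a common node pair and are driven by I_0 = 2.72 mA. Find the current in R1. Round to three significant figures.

ΣG = 1/24.7 + 1/22.7 + 1/3.17 = 0.4000.
By the current-divider rule, I = I_0 · G_k/ΣG = 2.72 × 0.1012 = 0.2753 mA.

I ≈ 0.275 mA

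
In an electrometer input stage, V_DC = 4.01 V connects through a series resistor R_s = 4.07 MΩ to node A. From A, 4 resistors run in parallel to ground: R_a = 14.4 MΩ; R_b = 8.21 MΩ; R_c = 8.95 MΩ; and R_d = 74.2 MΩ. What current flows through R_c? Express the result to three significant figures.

Combine the parallel branches: R_p = (1/14.4 + 1/8.21 + 1/8.95 + 1/74.2)⁻¹ = 3.160 MΩ.
V_A = 4.01 × 3.160/7.230 = 1.753 V.
I(R_c) = V_A / R_c = 1.753/8.95 = 0.1958 µA.

I ≈ 0.196 µA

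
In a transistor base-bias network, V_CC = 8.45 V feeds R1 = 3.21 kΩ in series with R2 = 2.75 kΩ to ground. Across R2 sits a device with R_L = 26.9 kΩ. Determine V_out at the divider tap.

R2 ‖ R_L = (2.75 × 26.9)/(2.75 + 26.9) = 2.495 kΩ.
Now apply the divider: V_out = 8.45 × 0.4373 = 3.695 V.
(Unloaded it would be 3.90 V; the load pulls it down.)

V_out ≈ 3.70 V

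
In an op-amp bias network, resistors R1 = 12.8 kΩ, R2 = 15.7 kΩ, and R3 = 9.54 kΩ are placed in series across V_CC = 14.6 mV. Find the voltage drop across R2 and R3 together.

Total series resistance ΣR = 12.8 + 15.7 + 9.54 = 38.04 kΩ.
R_{R2..R3} = 15.7 + 9.54 = 25.24 kΩ.
Voltage divider: V = V_CC · (25.24 / 38.04) = 14.6 × 0.6635 = 9.687 mV.

V ≈ 9.69 mV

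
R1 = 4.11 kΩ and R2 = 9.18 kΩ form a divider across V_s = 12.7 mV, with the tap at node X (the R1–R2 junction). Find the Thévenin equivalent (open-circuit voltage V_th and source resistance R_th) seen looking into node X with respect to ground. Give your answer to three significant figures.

With X open, the divider is unloaded: V_th = 12.7 × 9.18/13.29 = 8.772 mV.
Zeroing V_s shorts the top of R1 to ground, so R_th = R1 ‖ R2 = 2.839 kΩ.

V_th ≈ 8.77 mV, R_th ≈ 2.84 kΩ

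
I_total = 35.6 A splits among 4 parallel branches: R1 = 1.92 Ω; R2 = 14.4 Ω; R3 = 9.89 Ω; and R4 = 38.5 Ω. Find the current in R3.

I ≈ 5.02 A

Total conductance ΣG = 1/1.92 + 1/14.4 + 1/9.89 + 1/38.5 = 0.7174 (units of 1/Ω).
Current divider: I(R3) = I_total · G_k/ΣG = 35.6 × (0.1011/0.7174) = 35.6 × 0.1409 = 5.018 A.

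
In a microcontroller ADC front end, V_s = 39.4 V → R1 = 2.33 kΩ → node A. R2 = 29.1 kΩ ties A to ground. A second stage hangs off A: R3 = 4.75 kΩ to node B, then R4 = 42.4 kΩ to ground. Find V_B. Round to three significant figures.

V_B ≈ 31.4 V

Node A sees R2 in parallel with the series input of stage 2, R3 + R4 = 47.15 kΩ.
R2 ‖ (R3+R4) = 17.99 kΩ.
First divider: V_A = V_s · 17.99/(2.33 + 17.99) = 34.88 V.
Stage 2 is unloaded, so V_B = V_A · R4/(R3+R4) = 34.88 × 42.4/47.15 = 31.37 V.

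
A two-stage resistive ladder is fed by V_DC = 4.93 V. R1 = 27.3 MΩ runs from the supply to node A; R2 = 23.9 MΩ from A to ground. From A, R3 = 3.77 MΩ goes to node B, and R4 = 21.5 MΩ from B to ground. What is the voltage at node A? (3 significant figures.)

Node A sees R2 in parallel with the series input of stage 2, R3 + R4 = 25.27 MΩ.
Effective lower resistance at A: R2 ‖ 25.27 = 12.28 MΩ.
V_A = 4.93 × 12.28/(27.3 + 12.28) = 1.530 V.

V_A ≈ 1.53 V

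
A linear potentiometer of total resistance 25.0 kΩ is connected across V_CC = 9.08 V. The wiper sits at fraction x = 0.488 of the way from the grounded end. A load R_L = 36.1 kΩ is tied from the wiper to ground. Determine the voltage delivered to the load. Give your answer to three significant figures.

The pot divides into 12.80 kΩ above the wiper and 12.20 kΩ below.
(x·R_p) ‖ R_L = 9.118 kΩ.
Loaded-divider output: V_out = 9.08 × 0.4160 = 3.777 V.
(Unloaded: V_out = x·V_CC = 4.43 V.)

V_out ≈ 3.78 V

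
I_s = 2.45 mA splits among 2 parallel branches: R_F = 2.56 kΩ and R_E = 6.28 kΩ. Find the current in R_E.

Two-branch current divider: I_k = I_s · R_other/(R_1 + R_2).
So I = 2.45 × 2.56/8.840 = 0.7095 mA.

I ≈ 0.710 mA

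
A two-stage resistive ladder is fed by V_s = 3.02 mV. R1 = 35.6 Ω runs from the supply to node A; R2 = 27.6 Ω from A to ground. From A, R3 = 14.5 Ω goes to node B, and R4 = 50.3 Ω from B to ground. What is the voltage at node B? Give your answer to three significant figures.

V_B ≈ 0.826 mV

Looking into the second stage from A: R3 + R4 = 64.80 Ω appears in parallel with R2.
R2 ‖ (R3+R4) = 19.36 Ω.
V_A = 3.02 × 19.36/(35.6 + 19.36) = 1.064 mV.
Stage 2 is unloaded, so V_B = V_A · R4/(R3+R4) = 1.064 × 50.3/64.80 = 0.8257 mV.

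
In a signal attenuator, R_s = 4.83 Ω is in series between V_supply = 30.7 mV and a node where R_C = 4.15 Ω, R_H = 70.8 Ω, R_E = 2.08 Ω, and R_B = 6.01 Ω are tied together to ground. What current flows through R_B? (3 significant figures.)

Combine the parallel branches: R_p = (1/4.15 + 1/70.8 + 1/2.08 + 1/6.01)⁻¹ = 1.108 Ω.
V_A = 30.7 × 1.108/5.938 = 5.730 mV.
Branch current I = V_A/R_B = 5.730/6.01 = 0.9534 mA.
(Check via current divider: I_total = 5.170 mA; share G_k/ΣG = 0.1844 → same result.)

I ≈ 0.953 mA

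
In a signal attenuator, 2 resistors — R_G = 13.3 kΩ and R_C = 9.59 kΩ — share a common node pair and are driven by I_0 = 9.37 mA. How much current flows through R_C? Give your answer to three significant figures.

I ≈ 5.44 mA

For two parallel branches, I_k = I_0 · (other R)/(sum of R).
So I = 9.37 × 13.3/22.89 = 5.444 mA.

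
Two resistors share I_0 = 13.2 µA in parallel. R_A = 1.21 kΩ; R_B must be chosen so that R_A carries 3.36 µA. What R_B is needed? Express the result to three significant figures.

R_B ≈ 0.413 kΩ

The fraction through R_A equals R_B/(R_A+R_B).
3.36/13.2 = R_B/(R_A + R_B) → R_B = R_A · (0.2545)/(1 − 0.2545) = 1.21 × 0.3415 = 0.4132 kΩ.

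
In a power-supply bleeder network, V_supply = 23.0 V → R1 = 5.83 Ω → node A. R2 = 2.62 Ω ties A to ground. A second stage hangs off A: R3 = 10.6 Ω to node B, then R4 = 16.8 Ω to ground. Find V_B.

The second stage (R3 + R4 = 27.40 Ω) loads node A in parallel with R2.
R2 ‖ (R3+R4) = 2.391 Ω.
First divider: V_A = V_supply · 2.391/(5.83 + 2.391) = 6.690 V.
Then the unloaded second divider: V_B = V_A × R4/(R3+R4) = 6.690 × 0.6131 = 4.102 V.

V_B ≈ 4.10 V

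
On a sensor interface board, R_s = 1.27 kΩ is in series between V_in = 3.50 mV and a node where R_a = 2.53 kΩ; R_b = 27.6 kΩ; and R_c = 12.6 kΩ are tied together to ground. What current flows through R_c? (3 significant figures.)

I ≈ 0.168 µA

Parallel bank: R_p = 1/(1/2.53 + 1/27.6 + 1/12.6) = 1.958 kΩ.
V_A = 3.50 × 1.958/3.228 = 2.123 mV.
Branch current I = V_A/R_c = 2.123/12.6 = 0.1685 µA.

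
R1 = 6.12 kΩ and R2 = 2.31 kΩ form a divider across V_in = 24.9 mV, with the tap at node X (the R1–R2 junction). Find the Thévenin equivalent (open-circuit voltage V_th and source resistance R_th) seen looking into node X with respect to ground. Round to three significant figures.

V_th ≈ 6.82 mV, R_th ≈ 1.68 kΩ

With X open, the divider is unloaded: V_th = 24.9 × 2.31/8.430 = 6.823 mV.
With V_in suppressed (replaced by a short), R_th = R1 ‖ R2 = (6.120 × 2.31)/(6.120 + 2.31) = 1.677 kΩ.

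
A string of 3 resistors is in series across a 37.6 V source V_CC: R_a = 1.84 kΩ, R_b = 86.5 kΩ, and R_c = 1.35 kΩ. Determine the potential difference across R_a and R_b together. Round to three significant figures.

Series total: ΣR = 1.84 + 86.5 + 1.35 = 89.69 kΩ.
R_{R_a..R_b} = 1.84 + 86.5 = 88.34 kΩ.
V = V_CC · R/ΣR = 37.6 × 0.9849 = 37.03 V.

V ≈ 37.0 V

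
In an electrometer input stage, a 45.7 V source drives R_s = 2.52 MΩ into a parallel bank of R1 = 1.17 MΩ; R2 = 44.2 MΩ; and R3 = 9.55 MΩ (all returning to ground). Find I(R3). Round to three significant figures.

Parallel bank: R_p = 1/(1/1.17 + 1/44.2 + 1/9.55) = 1.018 MΩ.
Node voltage V_A = V_CC · R_p/(R_s + R_p) = 45.7 × 0.2878 = 13.15 V.
Branch current I = V_A/R3 = 13.15/9.55 = 1.377 µA.
(Check via current divider: I_total = 12.92 µA; share G_k/ΣG = 0.1066 → same result.)

I ≈ 1.38 µA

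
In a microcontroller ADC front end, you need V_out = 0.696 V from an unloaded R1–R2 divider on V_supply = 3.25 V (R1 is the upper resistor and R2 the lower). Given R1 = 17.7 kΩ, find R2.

R2 ≈ 4.82 kΩ

V_out/V_supply = R2/(R1+R2) = 0.2142.
So R2 = R1 · V_out/(V_supply − V_out) = 17.7 × 0.696/(3.25 − 0.696) = 17.7 × 0.2725 = 4.823 kΩ.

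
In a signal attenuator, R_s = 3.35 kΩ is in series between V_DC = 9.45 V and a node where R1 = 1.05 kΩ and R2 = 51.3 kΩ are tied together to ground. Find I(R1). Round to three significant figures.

Equivalent of the parallel group: R_p = 1.029 kΩ.
V_A by voltage divider: V_A = 9.45 × 1.029/(3.35 + 1.029) = 2.221 V.
Branch current I = V_A/R1 = 2.221/1.05 = 2.115 mA.
(Equivalently: I_total = 2.158 mA, then current-divider fraction G_k/ΣG = 0.9799.)

I ≈ 2.11 mA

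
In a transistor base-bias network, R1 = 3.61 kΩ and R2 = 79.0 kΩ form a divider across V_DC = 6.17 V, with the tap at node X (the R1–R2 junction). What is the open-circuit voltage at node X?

With X open, the divider is unloaded: V_th = 6.17 × 79.0/82.61 = 5.900 V.

V_th ≈ 5.90 V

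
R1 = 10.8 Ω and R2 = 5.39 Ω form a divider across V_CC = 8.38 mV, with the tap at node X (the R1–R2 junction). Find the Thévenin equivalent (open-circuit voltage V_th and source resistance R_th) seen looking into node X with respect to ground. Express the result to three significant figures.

V_th ≈ 2.79 mV, R_th ≈ 3.60 Ω

With X open, the divider is unloaded: V_th = 8.38 × 5.39/16.19 = 2.790 mV.
Zeroing V_CC shorts the top of R1 to ground, so R_th = R1 ‖ R2 = 3.596 Ω.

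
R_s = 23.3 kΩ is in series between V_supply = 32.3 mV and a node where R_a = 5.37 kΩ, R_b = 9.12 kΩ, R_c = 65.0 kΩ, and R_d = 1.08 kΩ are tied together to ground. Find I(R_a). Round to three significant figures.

I ≈ 0.202 µA

Equivalent of the parallel group: R_p = 0.8083 kΩ.
V_A = 32.3 × 0.8083/24.11 = 1.083 mV.
I(R_a) = V_A / R_a = 1.083/5.37 = 0.2017 µA.
(Check via current divider: I_total = 1.340 µA; share G_k/ΣG = 0.1505 → same result.)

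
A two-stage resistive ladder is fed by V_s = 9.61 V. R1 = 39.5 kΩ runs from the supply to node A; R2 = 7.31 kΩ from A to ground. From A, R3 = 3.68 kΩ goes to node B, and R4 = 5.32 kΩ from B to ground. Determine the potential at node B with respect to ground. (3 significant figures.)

Node A sees R2 in parallel with the series input of stage 2, R3 + R4 = 9.000 kΩ.
Effective lower resistance at A: R2 ‖ 9.000 = 4.034 kΩ.
So V_A = 9.61 × 0.09266 = 0.8904 V.
Stage 2 is unloaded, so V_B = V_A · R4/(R3+R4) = 0.8904 × 5.32/9.000 = 0.5263 V.

V_B ≈ 0.526 V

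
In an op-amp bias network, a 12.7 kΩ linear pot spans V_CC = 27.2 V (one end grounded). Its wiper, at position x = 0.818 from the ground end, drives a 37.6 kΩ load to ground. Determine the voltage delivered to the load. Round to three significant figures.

V_out ≈ 21.2 V

Split the track: R_lower = x·R_p = 10.39 kΩ, R_upper = (1−x)·R_p = 2.311 kΩ.
(x·R_p) ‖ R_L = 8.140 kΩ.
V_out = 27.2 × 8.140/(2.311 + 8.140) = 21.18 V.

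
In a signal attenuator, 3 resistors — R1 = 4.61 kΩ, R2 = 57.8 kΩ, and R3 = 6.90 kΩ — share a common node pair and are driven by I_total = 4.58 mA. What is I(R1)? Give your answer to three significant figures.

Conductances: ΣG = 1/4.61 + 1/57.8 + 1/6.90 = 0.3791 (1/kΩ).
By the current-divider rule, I = I_total · G_k/ΣG = 4.58 × 0.5721 = 2.620 mA.

I ≈ 2.62 mA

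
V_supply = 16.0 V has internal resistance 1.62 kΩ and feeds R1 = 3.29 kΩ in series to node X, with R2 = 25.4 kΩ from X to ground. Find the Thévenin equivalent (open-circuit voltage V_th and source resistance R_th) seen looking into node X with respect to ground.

V_th ≈ 13.4 V, R_th ≈ 4.11 kΩ

R1' = 1.62 + 3.29 = 4.910 kΩ (source resistance + R1).
With X open, the divider is unloaded: V_th = 16.0 × 25.4/30.31 = 13.41 V.
Looking into X with the source shorted: R_th = R1'·R2/(R1'+R2) = 4.910 × 25.4/30.31 = 4.115 kΩ.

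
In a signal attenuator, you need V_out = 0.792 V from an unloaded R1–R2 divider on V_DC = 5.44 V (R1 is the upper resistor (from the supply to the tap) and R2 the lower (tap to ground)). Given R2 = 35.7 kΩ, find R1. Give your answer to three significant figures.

R1 ≈ 210 kΩ

The divider ratio is R2/(R1+R2) = 0.792/5.44 = 0.1456.
So R1 = R2 · (V_DC/V_out − 1) = 35.7 × (5.44/0.792 − 1) = 35.7 × 5.869 = 209.5 kΩ.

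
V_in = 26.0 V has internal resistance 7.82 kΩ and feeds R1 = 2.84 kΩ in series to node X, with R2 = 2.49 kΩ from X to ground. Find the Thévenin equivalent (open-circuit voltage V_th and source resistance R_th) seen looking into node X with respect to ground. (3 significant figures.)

V_th ≈ 4.92 V, R_th ≈ 2.02 kΩ

R1' = 7.82 + 2.84 = 10.66 kΩ (source resistance + R1).
V_th is the unloaded tap voltage: V_in · R2/(R1'+R2) = 26.0 × 0.1894 = 4.923 V.
Looking into X with the source shorted: R_th = R1'·R2/(R1'+R2) = 10.66 × 2.49/13.15 = 2.019 kΩ.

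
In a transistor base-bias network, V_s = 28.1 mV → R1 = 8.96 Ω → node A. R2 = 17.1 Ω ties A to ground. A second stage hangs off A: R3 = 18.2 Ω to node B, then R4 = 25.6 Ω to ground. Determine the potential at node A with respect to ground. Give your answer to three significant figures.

The second stage (R3 + R4 = 43.80 Ω) loads node A in parallel with R2.
Effective lower resistance at A: R2 ‖ 43.80 = 12.30 Ω.
So V_A = 28.1 × 0.5785 = 16.26 mV.

V_A ≈ 16.3 mV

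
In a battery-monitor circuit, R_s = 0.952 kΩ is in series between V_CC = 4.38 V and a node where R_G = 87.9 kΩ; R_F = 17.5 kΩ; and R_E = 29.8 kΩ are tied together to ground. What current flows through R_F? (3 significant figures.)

I ≈ 0.228 mA

Parallel bank: R_p = 1/(1/87.9 + 1/17.5 + 1/29.8) = 9.797 kΩ.
V_A = 4.38 × 9.797/10.75 = 3.992 V.
Branch current I = V_A/R_F = 3.992/17.5 = 0.2281 mA.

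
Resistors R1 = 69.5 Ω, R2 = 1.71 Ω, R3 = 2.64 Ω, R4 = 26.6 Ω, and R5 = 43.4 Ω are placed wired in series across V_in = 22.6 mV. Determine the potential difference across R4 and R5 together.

V ≈ 11.0 mV

Series total: ΣR = 69.5 + 1.71 + 2.64 + 26.6 + 43.4 = 143.8 Ω.
R_{R4..R5} = 26.6 + 43.4 = 70.00 Ω.
By the voltage-divider rule, V = 22.6 × 70.00/143.8 = 11.00 mV.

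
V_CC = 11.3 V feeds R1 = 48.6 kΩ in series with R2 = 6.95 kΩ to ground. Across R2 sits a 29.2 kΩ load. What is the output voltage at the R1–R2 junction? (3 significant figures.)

V_out ≈ 1.17 V

First combine the lower leg with the load: R2 ‖ R_L = 5.614 kΩ.
Now apply the divider: V_out = 11.3 × 0.1035 = 1.170 V.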